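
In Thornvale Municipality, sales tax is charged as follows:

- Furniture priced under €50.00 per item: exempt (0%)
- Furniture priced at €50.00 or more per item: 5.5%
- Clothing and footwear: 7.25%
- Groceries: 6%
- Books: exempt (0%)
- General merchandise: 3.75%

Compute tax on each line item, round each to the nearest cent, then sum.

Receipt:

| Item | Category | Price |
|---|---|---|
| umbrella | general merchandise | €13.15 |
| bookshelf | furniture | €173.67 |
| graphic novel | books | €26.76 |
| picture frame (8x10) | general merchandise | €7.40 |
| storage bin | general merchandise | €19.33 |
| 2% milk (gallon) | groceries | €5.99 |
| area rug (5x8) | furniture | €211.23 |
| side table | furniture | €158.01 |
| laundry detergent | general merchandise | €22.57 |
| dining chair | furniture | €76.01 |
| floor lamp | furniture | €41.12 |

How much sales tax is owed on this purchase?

Umbrella €13.15: general merchandise → 3.75% → €0.49
Bookshelf €173.67: furniture, €50.00 or more → 5.5% → €9.55
Graphic novel €26.76: books → 0% → €0.00
Picture frame (8x10) €7.40: general merchandise → 3.75% → €0.28
Storage bin €19.33: general merchandise → 3.75% → €0.72
2% milk (gallon) €5.99: groceries → 6% → €0.36
Area rug (5x8) €211.23: furniture, €50.00 or more → 5.5% → €11.62
Side table €158.01: furniture, €50.00 or more → 5.5% → €8.69
Laundry detergent €22.57: general merchandise → 3.75% → €0.85
Dining chair €76.01: furniture, €50.00 or more → 5.5% → €4.18
Floor lamp €41.12: furniture, under €50.00 → 0% → €0.00
Total tax = €0.49 + €9.55 + €0.28 + €0.72 + €0.36 + €11.62 + €8.69 + €0.85 + €4.18 = €36.74

€36.74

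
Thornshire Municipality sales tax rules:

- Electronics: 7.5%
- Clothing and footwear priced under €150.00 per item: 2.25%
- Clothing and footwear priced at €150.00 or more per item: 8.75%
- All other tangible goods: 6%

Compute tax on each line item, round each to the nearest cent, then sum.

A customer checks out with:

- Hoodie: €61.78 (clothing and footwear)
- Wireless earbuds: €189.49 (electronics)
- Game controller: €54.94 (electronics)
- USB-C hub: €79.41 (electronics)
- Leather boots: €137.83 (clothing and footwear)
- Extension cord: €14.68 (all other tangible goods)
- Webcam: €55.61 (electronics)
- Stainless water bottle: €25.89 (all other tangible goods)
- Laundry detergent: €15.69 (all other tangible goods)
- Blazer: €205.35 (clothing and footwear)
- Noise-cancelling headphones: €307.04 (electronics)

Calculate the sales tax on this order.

Hoodie €61.78: clothing and footwear, under €150.00 → 2.25% → €1.39
Wireless earbuds €189.49: electronics → 7.5% → €14.21
Game controller €54.94: electronics → 7.5% → €4.12
USB-C hub €79.41: electronics → 7.5% → €5.96
Leather boots €137.83: clothing and footwear, under €150.00 → 2.25% → €3.10
Extension cord €14.68: all other tangible goods → 6% → €0.88
Webcam €55.61: electronics → 7.5% → €4.17
Stainless water bottle €25.89: all other tangible goods → 6% → €1.55
Laundry detergent €15.69: all other tangible goods → 6% → €0.94
Blazer €205.35: clothing and footwear, €150.00 or more → 8.75% → €17.97
Noise-cancelling headphones €307.04: electronics → 7.5% → €23.03
Total tax = €1.39 + €14.21 + €4.12 + €5.96 + €3.10 + €0.88 + €4.17 + €1.55 + €0.94 + €17.97 + €23.03 = €77.32

€77.32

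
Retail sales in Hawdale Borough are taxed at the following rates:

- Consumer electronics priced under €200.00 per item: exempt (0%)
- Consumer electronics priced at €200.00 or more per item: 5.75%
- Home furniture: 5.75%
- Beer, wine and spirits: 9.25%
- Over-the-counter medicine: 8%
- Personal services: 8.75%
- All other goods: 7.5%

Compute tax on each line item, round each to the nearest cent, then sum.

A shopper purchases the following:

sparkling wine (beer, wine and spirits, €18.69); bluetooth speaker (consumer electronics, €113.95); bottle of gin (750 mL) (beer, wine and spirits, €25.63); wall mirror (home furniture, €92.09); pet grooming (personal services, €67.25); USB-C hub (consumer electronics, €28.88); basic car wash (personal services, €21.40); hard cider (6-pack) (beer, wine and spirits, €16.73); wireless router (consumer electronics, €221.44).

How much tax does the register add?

€31.43

Sparkling wine €18.69: beer, wine and spirits → 9.25% → €1.73
Bluetooth speaker €113.95: consumer electronics, under €200.00 → 0% → €0.00
Bottle of gin (750 mL) €25.63: beer, wine and spirits → 9.25% → €2.37
Wall mirror €92.09: home furniture → 5.75% → €5.30
Pet grooming €67.25: personal services → 8.75% → €5.88
USB-C hub €28.88: consumer electronics, under €200.00 → 0% → €0.00
Basic car wash €21.40: personal services → 8.75% → €1.87
Hard cider (6-pack) €16.73: beer, wine and spirits → 9.25% → €1.55
Wireless router €221.44: consumer electronics, €200.00 or more → 5.75% → €12.73
Total tax = €1.73 + €2.37 + €5.30 + €5.88 + €1.87 + €1.55 + €12.73 = €31.43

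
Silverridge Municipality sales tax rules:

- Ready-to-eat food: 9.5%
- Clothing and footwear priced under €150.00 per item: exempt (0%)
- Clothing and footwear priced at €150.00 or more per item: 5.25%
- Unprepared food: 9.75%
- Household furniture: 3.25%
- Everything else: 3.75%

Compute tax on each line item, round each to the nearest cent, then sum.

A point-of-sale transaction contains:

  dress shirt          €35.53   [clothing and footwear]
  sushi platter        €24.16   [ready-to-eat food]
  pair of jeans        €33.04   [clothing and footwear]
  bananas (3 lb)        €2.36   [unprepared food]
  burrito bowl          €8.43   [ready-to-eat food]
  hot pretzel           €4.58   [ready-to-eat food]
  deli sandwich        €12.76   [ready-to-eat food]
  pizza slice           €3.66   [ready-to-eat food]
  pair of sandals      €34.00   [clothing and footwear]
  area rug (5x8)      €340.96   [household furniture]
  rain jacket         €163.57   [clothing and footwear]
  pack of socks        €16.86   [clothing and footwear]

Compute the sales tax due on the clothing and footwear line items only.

Dress shirt €35.53: clothing and footwear, under €150.00 → 0% → €0.00
Pair of jeans €33.04: clothing and footwear, under €150.00 → 0% → €0.00
Pair of sandals €34.00: clothing and footwear, under €150.00 → 0% → €0.00
Rain jacket €163.57: clothing and footwear, €150.00 or more → 5.25% → €8.59
Pack of socks €16.86: clothing and footwear, under €150.00 → 0% → €0.00
Tax on clothing and footwear = €0.00 + €0.00 + €0.00 + €8.59 + €0.00 = €8.59

€8.59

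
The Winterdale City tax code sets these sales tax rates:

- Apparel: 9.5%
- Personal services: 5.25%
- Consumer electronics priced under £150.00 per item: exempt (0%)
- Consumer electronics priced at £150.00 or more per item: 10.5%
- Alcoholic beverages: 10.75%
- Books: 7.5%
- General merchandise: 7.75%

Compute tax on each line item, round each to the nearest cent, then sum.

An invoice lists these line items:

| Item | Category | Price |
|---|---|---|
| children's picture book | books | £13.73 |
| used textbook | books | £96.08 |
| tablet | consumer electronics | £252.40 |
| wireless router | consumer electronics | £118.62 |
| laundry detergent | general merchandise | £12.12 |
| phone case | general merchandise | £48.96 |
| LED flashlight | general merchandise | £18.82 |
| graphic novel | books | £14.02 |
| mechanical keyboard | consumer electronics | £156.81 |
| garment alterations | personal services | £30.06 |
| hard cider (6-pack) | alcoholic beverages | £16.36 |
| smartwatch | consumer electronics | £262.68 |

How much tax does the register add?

Children's picture book £13.73: books → 7.5% → £1.03
Used textbook £96.08: books → 7.5% → £7.21
Tablet £252.40: consumer electronics, £150.00 or more → 10.5% → £26.50
Wireless router £118.62: consumer electronics, under £150.00 → 0% → £0.00
Laundry detergent £12.12: general merchandise → 7.75% → £0.94
Phone case £48.96: general merchandise → 7.75% → £3.79
LED flashlight £18.82: general merchandise → 7.75% → £1.46
Graphic novel £14.02: books → 7.5% → £1.05
Mechanical keyboard £156.81: consumer electronics, £150.00 or more → 10.5% → £16.47
Garment alterations £30.06: personal services → 5.25% → £1.58
Hard cider (6-pack) £16.36: alcoholic beverages → 10.75% → £1.76
Smartwatch £262.68: consumer electronics, £150.00 or more → 10.5% → £27.58
Total tax = £1.03 + £7.21 + £26.50 + £0.94 + £3.79 + £1.46 + £1.05 + £16.47 + £1.58 + £1.76 + £27.58 = £89.37

£89.37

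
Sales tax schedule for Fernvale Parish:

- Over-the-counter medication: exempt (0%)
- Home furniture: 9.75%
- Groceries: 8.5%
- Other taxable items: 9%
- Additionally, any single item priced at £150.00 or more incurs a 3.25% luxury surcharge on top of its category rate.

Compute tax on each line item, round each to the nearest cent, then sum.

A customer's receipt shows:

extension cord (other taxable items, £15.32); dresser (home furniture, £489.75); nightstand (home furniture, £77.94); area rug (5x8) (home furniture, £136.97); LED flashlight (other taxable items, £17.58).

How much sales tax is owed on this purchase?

Extension cord £15.32: other taxable items → 9% → £1.38
Dresser £489.75: home furniture → 9.75% + 3.25% surcharge = 13% → £63.67
Nightstand £77.94: home furniture → 9.75% → £7.60
Area rug (5x8) £136.97: home furniture → 9.75% → £13.35
LED flashlight £17.58: other taxable items → 9% → £1.58
Total tax = £1.38 + £63.67 + £7.60 + £13.35 + £1.58 = £87.58

£87.58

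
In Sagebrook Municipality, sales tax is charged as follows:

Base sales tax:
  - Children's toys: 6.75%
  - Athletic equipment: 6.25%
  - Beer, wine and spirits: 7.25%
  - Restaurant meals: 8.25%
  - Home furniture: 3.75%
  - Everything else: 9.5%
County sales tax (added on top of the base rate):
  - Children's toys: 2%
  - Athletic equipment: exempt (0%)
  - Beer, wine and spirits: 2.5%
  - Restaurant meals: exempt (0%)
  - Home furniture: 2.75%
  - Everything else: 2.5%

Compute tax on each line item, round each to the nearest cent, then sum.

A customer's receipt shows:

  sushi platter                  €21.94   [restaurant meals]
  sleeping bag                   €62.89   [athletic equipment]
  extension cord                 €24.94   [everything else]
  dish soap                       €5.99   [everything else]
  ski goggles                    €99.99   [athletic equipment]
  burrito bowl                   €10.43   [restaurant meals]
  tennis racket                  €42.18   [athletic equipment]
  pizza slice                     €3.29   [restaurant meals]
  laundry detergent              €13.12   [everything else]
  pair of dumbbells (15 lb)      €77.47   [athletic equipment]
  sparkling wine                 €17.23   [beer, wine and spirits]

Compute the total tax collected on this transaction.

Sushi platter €21.94: restaurant meals → 8.25% + 0% county = 8.25% → €1.81
Sleeping bag €62.89: athletic equipment → 6.25% + 0% county = 6.25% → €3.93
Extension cord €24.94: everything else → 9.5% + 2.5% county = 12% → €2.99
Dish soap €5.99: everything else → 9.5% + 2.5% county = 12% → €0.72
Ski goggles €99.99: athletic equipment → 6.25% + 0% county = 6.25% → €6.25
Burrito bowl €10.43: restaurant meals → 8.25% + 0% county = 8.25% → €0.86
Tennis racket €42.18: athletic equipment → 6.25% + 0% county = 6.25% → €2.64
Pizza slice €3.29: restaurant meals → 8.25% + 0% county = 8.25% → €0.27
Laundry detergent €13.12: everything else → 9.5% + 2.5% county = 12% → €1.57
Pair of dumbbells (15 lb) €77.47: athletic equipment → 6.25% + 0% county = 6.25% → €4.84
Sparkling wine €17.23: beer, wine and spirits → 7.25% + 2.5% county = 9.75% → €1.68
Total tax = €1.81 + €3.93 + €2.99 + €0.72 + €6.25 + €0.86 + €2.64 + €0.27 + €1.57 + €4.84 + €1.68 = €27.56

€27.56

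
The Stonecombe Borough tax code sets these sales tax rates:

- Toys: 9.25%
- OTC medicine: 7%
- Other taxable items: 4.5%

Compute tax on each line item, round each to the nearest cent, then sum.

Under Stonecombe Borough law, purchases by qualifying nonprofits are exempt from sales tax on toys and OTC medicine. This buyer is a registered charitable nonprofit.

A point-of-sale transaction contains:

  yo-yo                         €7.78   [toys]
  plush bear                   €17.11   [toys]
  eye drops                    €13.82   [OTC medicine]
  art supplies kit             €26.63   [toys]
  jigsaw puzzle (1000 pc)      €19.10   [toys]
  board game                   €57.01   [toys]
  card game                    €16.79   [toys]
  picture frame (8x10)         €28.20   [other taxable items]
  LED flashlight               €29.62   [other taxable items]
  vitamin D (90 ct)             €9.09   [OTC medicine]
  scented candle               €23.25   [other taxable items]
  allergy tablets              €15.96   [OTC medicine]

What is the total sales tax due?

Yo-yo €7.78: toys, buyer-exempt → 0% → €0.00
Plush bear €17.11: toys, buyer-exempt → 0% → €0.00
Eye drops €13.82: OTC medicine, buyer-exempt → 0% → €0.00
Art supplies kit €26.63: toys, buyer-exempt → 0% → €0.00
Jigsaw puzzle (1000 pc) €19.10: toys, buyer-exempt → 0% → €0.00
Board game €57.01: toys, buyer-exempt → 0% → €0.00
Card game €16.79: toys, buyer-exempt → 0% → €0.00
Picture frame (8x10) €28.20: other taxable items → 4.5% → €1.27
LED flashlight €29.62: other taxable items → 4.5% → €1.33
Vitamin D (90 ct) €9.09: OTC medicine, buyer-exempt → 0% → €0.00
Scented candle €23.25: other taxable items → 4.5% → €1.05
Allergy tablets €15.96: OTC medicine, buyer-exempt → 0% → €0.00
Total tax = €1.27 + €1.33 + €1.05 = €3.65

€3.65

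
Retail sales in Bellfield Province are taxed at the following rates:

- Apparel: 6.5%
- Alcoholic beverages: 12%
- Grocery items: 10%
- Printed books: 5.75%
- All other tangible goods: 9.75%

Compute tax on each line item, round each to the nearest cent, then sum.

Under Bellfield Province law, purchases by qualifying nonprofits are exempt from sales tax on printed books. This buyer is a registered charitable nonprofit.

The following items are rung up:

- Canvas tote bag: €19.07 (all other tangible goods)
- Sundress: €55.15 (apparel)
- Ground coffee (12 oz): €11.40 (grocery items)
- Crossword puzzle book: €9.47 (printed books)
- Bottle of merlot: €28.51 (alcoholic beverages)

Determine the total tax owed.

Canvas tote bag €19.07: all other tangible goods → 9.75% → €1.86
Sundress €55.15: apparel → 6.5% → €3.58
Ground coffee (12 oz) €11.40: grocery items → 10% → €1.14
Crossword puzzle book €9.47: printed books, buyer-exempt → 0% → €0.00
Bottle of merlot €28.51: alcoholic beverages → 12% → €3.42
Total tax = €1.86 + €3.58 + €1.14 + €3.42 = €10.00

€10.00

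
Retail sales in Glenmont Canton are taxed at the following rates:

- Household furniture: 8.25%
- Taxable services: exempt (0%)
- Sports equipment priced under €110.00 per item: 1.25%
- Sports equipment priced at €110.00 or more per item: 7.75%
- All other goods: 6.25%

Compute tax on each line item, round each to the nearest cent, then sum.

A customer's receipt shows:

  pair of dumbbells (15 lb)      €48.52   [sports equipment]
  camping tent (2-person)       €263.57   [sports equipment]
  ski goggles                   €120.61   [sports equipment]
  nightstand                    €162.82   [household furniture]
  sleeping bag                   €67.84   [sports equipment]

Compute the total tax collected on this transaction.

€44.67

Pair of dumbbells (15 lb) €48.52: sports equipment, under €110.00 → 1.25% → €0.61
Camping tent (2-person) €263.57: sports equipment, €110.00 or more → 7.75% → €20.43
Ski goggles €120.61: sports equipment, €110.00 or more → 7.75% → €9.35
Nightstand €162.82: household furniture → 8.25% → €13.43
Sleeping bag €67.84: sports equipment, under €110.00 → 1.25% → €0.85
Total tax = €0.61 + €20.43 + €9.35 + €13.43 + €0.85 = €44.67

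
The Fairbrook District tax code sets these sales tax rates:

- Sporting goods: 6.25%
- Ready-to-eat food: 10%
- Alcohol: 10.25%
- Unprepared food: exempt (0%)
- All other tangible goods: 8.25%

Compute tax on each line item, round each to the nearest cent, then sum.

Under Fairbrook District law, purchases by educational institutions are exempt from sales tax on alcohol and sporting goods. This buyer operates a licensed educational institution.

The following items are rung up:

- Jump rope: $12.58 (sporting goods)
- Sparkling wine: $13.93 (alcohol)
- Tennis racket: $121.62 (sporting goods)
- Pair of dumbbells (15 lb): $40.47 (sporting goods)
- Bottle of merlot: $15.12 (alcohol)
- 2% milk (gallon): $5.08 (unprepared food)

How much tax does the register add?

Jump rope $12.58: sporting goods, buyer-exempt → 0% → $0.00
Sparkling wine $13.93: alcohol, buyer-exempt → 0% → $0.00
Tennis racket $121.62: sporting goods, buyer-exempt → 0% → $0.00
Pair of dumbbells (15 lb) $40.47: sporting goods, buyer-exempt → 0% → $0.00
Bottle of merlot $15.12: alcohol, buyer-exempt → 0% → $0.00
2% milk (gallon) $5.08: unprepared food → 0% → $0.00
Total tax = $0.00

$0.00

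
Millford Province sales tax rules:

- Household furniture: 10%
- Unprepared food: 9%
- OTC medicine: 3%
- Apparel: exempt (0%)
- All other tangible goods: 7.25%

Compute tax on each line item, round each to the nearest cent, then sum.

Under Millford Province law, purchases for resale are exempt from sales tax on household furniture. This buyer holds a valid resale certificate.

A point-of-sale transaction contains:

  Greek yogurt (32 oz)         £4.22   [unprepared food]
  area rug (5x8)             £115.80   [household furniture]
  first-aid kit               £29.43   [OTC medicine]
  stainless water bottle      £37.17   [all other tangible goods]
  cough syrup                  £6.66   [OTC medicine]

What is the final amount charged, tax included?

£197.43

Greek yogurt (32 oz) £4.22: unprepared food → 9% → £0.38
Area rug (5x8) £115.80: household furniture, buyer-exempt → 0% → £0.00
First-aid kit £29.43: OTC medicine → 3% → £0.88
Stainless water bottle £37.17: all other tangible goods → 7.25% → £2.69
Cough syrup £6.66: OTC medicine → 3% → £0.20
Subtotal = £193.28; tax = £4.15; total due = £197.43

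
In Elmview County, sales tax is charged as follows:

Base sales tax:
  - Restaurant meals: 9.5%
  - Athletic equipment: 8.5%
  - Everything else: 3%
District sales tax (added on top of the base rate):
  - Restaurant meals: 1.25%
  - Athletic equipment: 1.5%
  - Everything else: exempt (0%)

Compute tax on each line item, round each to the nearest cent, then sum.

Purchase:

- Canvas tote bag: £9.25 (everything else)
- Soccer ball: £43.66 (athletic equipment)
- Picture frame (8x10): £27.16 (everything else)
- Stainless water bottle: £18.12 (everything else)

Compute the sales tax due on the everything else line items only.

Canvas tote bag £9.25: everything else → 3% + 0% district = 3% → £0.28
Picture frame (8x10) £27.16: everything else → 3% + 0% district = 3% → £0.81
Stainless water bottle £18.12: everything else → 3% + 0% district = 3% → £0.54
Tax on everything else = £0.28 + £0.81 + £0.54 = £1.63

£1.63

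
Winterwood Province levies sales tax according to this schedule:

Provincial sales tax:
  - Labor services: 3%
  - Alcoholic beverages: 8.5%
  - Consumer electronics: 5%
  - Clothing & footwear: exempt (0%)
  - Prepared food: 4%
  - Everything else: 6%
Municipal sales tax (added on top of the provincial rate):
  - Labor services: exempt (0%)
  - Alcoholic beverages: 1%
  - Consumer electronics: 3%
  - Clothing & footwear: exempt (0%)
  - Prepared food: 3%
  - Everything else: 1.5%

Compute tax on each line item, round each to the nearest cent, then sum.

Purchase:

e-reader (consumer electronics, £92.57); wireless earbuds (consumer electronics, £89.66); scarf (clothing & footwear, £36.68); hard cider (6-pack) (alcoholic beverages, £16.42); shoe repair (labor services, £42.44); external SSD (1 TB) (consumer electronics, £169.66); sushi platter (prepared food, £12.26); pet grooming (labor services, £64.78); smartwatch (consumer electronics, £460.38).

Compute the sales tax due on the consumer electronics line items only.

£64.98

E-reader £92.57: consumer electronics → 5% + 3% municipal = 8% → £7.41
Wireless earbuds £89.66: consumer electronics → 5% + 3% municipal = 8% → £7.17
External SSD (1 TB) £169.66: consumer electronics → 5% + 3% municipal = 8% → £13.57
Smartwatch £460.38: consumer electronics → 5% + 3% municipal = 8% → £36.83
Tax on consumer electronics = £7.41 + £7.17 + £13.57 + £36.83 = £64.98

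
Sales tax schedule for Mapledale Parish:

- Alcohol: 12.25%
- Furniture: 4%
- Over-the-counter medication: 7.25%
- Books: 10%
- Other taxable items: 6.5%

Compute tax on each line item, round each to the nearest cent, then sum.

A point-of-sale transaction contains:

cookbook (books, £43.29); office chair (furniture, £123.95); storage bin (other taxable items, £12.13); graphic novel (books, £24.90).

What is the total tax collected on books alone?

Cookbook £43.29: books → 10% → £4.33
Graphic novel £24.90: books → 10% → £2.49
Tax on books = £4.33 + £2.49 = £6.82

£6.82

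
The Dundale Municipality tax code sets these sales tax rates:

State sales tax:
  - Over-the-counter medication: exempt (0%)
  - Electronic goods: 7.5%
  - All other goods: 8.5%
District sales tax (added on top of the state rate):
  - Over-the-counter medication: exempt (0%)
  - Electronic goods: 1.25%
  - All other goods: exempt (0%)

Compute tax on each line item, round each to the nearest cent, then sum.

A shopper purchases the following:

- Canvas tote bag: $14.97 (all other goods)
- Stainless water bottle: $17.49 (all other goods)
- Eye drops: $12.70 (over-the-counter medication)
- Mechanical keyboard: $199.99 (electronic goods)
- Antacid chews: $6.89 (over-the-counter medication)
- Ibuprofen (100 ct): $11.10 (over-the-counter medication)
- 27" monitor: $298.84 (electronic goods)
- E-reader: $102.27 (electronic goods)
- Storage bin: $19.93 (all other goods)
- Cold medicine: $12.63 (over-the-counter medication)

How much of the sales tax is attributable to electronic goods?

Mechanical keyboard $199.99: electronic goods → 7.5% + 1.25% district = 8.75% → $17.50
27" monitor $298.84: electronic goods → 7.5% + 1.25% district = 8.75% → $26.15
E-reader $102.27: electronic goods → 7.5% + 1.25% district = 8.75% → $8.95
Tax on electronic goods = $17.50 + $26.15 + $8.95 = $52.60

$52.60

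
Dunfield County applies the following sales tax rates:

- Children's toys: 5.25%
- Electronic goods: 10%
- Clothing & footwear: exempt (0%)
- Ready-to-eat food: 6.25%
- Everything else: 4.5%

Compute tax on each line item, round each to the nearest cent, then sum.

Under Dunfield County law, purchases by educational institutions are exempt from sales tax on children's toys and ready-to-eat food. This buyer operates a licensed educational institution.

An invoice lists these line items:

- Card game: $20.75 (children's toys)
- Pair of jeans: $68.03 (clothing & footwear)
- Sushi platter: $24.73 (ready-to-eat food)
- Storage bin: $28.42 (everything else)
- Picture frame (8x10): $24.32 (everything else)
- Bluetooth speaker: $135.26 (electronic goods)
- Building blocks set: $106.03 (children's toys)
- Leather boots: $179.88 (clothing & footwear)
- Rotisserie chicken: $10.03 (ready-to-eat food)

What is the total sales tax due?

Card game $20.75: children's toys, buyer-exempt → 0% → $0.00
Pair of jeans $68.03: clothing & footwear → 0% → $0.00
Sushi platter $24.73: ready-to-eat food, buyer-exempt → 0% → $0.00
Storage bin $28.42: everything else → 4.5% → $1.28
Picture frame (8x10) $24.32: everything else → 4.5% → $1.09
Bluetooth speaker $135.26: electronic goods → 10% → $13.53
Building blocks set $106.03: children's toys, buyer-exempt → 0% → $0.00
Leather boots $179.88: clothing & footwear → 0% → $0.00
Rotisserie chicken $10.03: ready-to-eat food, buyer-exempt → 0% → $0.00
Total tax = $1.28 + $1.09 + $13.53 = $15.90

$15.90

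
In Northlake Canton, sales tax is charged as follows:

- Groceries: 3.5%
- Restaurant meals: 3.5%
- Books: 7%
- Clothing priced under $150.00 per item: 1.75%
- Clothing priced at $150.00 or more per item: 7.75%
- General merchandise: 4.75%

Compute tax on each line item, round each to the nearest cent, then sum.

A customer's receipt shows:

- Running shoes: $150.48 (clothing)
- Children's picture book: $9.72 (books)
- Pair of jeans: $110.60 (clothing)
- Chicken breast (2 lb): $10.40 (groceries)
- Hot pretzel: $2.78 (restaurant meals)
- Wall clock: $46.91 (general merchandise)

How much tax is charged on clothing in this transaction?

$13.60

Running shoes $150.48: clothing, $150.00 or more → 7.75% → $11.66
Pair of jeans $110.60: clothing, under $150.00 → 1.75% → $1.94
Tax on clothing = $11.66 + $1.94 = $13.60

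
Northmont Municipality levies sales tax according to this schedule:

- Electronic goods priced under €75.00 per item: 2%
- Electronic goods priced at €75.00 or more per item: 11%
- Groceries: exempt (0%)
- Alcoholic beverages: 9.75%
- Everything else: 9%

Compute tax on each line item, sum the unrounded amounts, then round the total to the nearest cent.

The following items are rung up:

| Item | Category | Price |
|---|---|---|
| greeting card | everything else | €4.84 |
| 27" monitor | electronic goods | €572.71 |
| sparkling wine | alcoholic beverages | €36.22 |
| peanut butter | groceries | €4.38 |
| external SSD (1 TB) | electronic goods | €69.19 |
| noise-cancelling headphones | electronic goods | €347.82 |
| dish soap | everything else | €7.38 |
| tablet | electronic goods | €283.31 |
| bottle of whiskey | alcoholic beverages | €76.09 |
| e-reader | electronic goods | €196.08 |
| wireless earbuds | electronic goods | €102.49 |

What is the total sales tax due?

€178.70

Greeting card €4.84: everything else → 9% → €0.4356
27" monitor €572.71: electronic goods, €75.00 or more → 11% → €62.9981
Sparkling wine €36.22: alcoholic beverages → 9.75% → €3.53145
Peanut butter €4.38: groceries → 0% → €0.00
External SSD (1 TB) €69.19: electronic goods, under €75.00 → 2% → €1.3838
Noise-cancelling headphones €347.82: electronic goods, €75.00 or more → 11% → €38.2602
Dish soap €7.38: everything else → 9% → €0.6642
Tablet €283.31: electronic goods, €75.00 or more → 11% → €31.1641
Bottle of whiskey €76.09: alcoholic beverages → 9.75% → €7.418775
E-reader €196.08: electronic goods, €75.00 or more → 11% → €21.5688
Wireless earbuds €102.49: electronic goods, €75.00 or more → 11% → €11.2739
Unrounded tax sum = €178.698925 → €178.70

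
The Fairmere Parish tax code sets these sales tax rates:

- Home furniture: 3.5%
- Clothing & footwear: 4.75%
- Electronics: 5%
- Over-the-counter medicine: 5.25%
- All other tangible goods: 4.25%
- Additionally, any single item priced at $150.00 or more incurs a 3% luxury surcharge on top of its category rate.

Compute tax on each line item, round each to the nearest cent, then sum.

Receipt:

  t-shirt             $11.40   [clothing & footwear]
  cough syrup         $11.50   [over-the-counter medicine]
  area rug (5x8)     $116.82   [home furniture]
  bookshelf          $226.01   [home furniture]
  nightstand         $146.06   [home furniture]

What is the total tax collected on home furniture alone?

$23.89

Area rug (5x8) $116.82: home furniture → 3.5% → $4.09
Bookshelf $226.01: home furniture → 3.5% + 3% surcharge = 6.5% → $14.69
Nightstand $146.06: home furniture → 3.5% → $5.11
Tax on home furniture = $4.09 + $14.69 + $5.11 = $23.89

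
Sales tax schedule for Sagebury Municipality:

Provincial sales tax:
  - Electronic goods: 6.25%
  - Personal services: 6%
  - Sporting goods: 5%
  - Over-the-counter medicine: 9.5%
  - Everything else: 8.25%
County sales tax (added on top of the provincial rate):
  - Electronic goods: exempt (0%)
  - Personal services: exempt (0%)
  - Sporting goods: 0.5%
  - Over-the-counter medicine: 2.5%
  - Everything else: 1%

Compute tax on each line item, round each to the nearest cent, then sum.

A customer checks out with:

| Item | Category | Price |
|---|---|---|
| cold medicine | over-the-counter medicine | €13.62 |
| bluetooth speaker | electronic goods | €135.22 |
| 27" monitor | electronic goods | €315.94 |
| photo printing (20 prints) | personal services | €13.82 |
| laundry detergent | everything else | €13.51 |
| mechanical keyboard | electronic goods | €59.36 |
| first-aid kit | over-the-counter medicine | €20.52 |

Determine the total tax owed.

Cold medicine €13.62: over-the-counter medicine → 9.5% + 2.5% county = 12% → €1.63
Bluetooth speaker €135.22: electronic goods → 6.25% + 0% county = 6.25% → €8.45
27" monitor €315.94: electronic goods → 6.25% + 0% county = 6.25% → €19.75
Photo printing (20 prints) €13.82: personal services → 6% + 0% county = 6% → €0.83
Laundry detergent €13.51: everything else → 8.25% + 1% county = 9.25% → €1.25
Mechanical keyboard €59.36: electronic goods → 6.25% + 0% county = 6.25% → €3.71
First-aid kit €20.52: over-the-counter medicine → 9.5% + 2.5% county = 12% → €2.46
Total tax = €1.63 + €8.45 + €19.75 + €0.83 + €1.25 + €3.71 + €2.46 = €38.08

€38.08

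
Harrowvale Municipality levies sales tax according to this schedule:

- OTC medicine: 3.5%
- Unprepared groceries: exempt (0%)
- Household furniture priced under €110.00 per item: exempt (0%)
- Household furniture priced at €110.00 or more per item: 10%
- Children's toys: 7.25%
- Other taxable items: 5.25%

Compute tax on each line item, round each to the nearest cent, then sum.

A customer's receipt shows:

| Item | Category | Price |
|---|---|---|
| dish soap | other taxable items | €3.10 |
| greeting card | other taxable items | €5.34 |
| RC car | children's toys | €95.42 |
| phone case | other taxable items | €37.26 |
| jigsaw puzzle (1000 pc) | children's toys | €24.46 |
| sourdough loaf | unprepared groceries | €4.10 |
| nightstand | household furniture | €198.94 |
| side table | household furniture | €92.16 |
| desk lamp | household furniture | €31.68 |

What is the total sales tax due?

€30.98

Dish soap €3.10: other taxable items → 5.25% → €0.16
Greeting card €5.34: other taxable items → 5.25% → €0.28
RC car €95.42: children's toys → 7.25% → €6.92
Phone case €37.26: other taxable items → 5.25% → €1.96
Jigsaw puzzle (1000 pc) €24.46: children's toys → 7.25% → €1.77
Sourdough loaf €4.10: unprepared groceries → 0% → €0.00
Nightstand €198.94: household furniture, €110.00 or more → 10% → €19.89
Side table €92.16: household furniture, under €110.00 → 0% → €0.00
Desk lamp €31.68: household furniture, under €110.00 → 0% → €0.00
Total tax = €0.16 + €0.28 + €6.92 + €1.96 + €1.77 + €19.89 = €30.98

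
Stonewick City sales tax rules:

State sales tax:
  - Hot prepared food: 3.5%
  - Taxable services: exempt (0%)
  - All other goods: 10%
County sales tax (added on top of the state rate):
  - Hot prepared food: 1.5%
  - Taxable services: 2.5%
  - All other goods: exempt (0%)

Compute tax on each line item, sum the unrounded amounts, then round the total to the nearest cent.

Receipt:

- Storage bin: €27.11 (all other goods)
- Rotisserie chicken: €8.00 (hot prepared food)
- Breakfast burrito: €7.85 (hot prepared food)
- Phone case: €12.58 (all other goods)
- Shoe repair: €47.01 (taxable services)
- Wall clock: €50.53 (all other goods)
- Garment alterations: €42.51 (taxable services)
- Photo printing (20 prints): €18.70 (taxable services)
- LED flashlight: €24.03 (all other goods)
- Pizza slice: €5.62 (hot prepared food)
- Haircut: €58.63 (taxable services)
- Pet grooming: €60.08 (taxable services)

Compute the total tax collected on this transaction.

€18.17

Storage bin €27.11: all other goods → 10% + 0% county = 10% → €2.711
Rotisserie chicken €8.00: hot prepared food → 3.5% + 1.5% county = 5% → €0.40
Breakfast burrito €7.85: hot prepared food → 3.5% + 1.5% county = 5% → €0.3925
Phone case €12.58: all other goods → 10% + 0% county = 10% → €1.258
Shoe repair €47.01: taxable services → 0% + 2.5% county = 2.5% → €1.17525
Wall clock €50.53: all other goods → 10% + 0% county = 10% → €5.053
Garment alterations €42.51: taxable services → 0% + 2.5% county = 2.5% → €1.06275
Photo printing (20 prints) €18.70: taxable services → 0% + 2.5% county = 2.5% → €0.4675
LED flashlight €24.03: all other goods → 10% + 0% county = 10% → €2.403
Pizza slice €5.62: hot prepared food → 3.5% + 1.5% county = 5% → €0.281
Haircut €58.63: taxable services → 0% + 2.5% county = 2.5% → €1.46575
Pet grooming €60.08: taxable services → 0% + 2.5% county = 2.5% → €1.502
Unrounded tax sum = €18.17175 → €18.17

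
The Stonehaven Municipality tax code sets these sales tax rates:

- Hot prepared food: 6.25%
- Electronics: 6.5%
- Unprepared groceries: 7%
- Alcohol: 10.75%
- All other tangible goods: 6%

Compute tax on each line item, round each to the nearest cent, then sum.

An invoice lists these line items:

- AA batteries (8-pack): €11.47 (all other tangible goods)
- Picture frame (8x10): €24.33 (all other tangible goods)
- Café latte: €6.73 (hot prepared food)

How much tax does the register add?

€2.57

AA batteries (8-pack) €11.47: all other tangible goods → 6% → €0.69
Picture frame (8x10) €24.33: all other tangible goods → 6% → €1.46
Café latte €6.73: hot prepared food → 6.25% → €0.42
Total tax = €0.69 + €1.46 + €0.42 = €2.57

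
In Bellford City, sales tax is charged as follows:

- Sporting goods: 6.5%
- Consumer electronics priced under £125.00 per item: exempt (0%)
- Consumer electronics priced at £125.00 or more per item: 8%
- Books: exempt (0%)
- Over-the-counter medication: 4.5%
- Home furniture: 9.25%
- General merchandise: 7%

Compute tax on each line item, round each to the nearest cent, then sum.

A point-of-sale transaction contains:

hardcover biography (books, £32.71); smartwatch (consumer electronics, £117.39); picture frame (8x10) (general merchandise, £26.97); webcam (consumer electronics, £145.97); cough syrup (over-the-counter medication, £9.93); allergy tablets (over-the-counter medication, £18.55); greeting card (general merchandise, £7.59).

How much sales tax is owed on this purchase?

Hardcover biography £32.71: books → 0% → £0.00
Smartwatch £117.39: consumer electronics, under £125.00 → 0% → £0.00
Picture frame (8x10) £26.97: general merchandise → 7% → £1.89
Webcam £145.97: consumer electronics, £125.00 or more → 8% → £11.68
Cough syrup £9.93: over-the-counter medication → 4.5% → £0.45
Allergy tablets £18.55: over-the-counter medication → 4.5% → £0.83
Greeting card £7.59: general merchandise → 7% → £0.53
Total tax = £1.89 + £11.68 + £0.45 + £0.83 + £0.53 = £15.38

£15.38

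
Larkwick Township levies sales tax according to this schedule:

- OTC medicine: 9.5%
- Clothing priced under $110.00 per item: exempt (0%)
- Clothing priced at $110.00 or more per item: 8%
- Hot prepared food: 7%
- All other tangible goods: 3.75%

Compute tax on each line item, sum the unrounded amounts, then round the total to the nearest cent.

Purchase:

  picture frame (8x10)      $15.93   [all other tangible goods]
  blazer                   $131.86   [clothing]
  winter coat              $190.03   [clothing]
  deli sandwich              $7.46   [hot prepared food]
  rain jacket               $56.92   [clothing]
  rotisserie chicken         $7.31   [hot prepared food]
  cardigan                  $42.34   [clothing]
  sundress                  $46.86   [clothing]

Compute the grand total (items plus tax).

$526.09

Picture frame (8x10) $15.93: all other tangible goods → 3.75% → $0.597375
Blazer $131.86: clothing, $110.00 or more → 8% → $10.5488
Winter coat $190.03: clothing, $110.00 or more → 8% → $15.2024
Deli sandwich $7.46: hot prepared food → 7% → $0.5222
Rain jacket $56.92: clothing, under $110.00 → 0% → $0.00
Rotisserie chicken $7.31: hot prepared food → 7% → $0.5117
Cardigan $42.34: clothing, under $110.00 → 0% → $0.00
Sundress $46.86: clothing, under $110.00 → 0% → $0.00
Subtotal = $498.71; unrounded tax = $27.382475 → $27.38; total due = $526.09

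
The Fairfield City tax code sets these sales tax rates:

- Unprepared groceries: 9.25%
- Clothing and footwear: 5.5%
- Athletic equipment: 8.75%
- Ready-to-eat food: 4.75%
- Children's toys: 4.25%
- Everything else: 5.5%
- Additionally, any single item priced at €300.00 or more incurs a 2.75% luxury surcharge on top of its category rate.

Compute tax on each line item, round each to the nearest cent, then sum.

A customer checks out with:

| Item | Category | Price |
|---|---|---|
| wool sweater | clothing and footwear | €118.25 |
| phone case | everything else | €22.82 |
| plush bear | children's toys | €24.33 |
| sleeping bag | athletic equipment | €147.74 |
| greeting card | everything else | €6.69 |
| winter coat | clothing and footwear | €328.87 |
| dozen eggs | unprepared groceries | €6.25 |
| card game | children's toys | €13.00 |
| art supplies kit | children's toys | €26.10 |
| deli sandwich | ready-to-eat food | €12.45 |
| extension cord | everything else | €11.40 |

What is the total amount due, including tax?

€770.58

Wool sweater €118.25: clothing and footwear → 5.5% → €6.50
Phone case €22.82: everything else → 5.5% → €1.26
Plush bear €24.33: children's toys → 4.25% → €1.03
Sleeping bag €147.74: athletic equipment → 8.75% → €12.93
Greeting card €6.69: everything else → 5.5% → €0.37
Winter coat €328.87: clothing and footwear → 5.5% + 2.75% surcharge = 8.25% → €27.13
Dozen eggs €6.25: unprepared groceries → 9.25% → €0.58
Card game €13.00: children's toys → 4.25% → €0.55
Art supplies kit €26.10: children's toys → 4.25% → €1.11
Deli sandwich €12.45: ready-to-eat food → 4.75% → €0.59
Extension cord €11.40: everything else → 5.5% → €0.63
Subtotal = €717.90; tax = €52.68; total due = €770.58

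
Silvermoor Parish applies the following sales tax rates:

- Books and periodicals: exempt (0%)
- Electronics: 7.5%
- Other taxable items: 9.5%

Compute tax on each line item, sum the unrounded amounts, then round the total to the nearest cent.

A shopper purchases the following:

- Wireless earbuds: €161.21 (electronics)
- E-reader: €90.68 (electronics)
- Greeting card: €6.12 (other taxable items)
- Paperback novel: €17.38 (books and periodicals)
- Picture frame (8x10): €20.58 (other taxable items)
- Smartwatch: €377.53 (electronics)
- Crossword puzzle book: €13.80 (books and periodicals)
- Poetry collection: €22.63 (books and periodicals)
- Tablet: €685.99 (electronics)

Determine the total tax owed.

€101.19

Wireless earbuds €161.21: electronics → 7.5% → €12.09075
E-reader €90.68: electronics → 7.5% → €6.801
Greeting card €6.12: other taxable items → 9.5% → €0.5814
Paperback novel €17.38: books and periodicals → 0% → €0.00
Picture frame (8x10) €20.58: other taxable items → 9.5% → €1.9551
Smartwatch €377.53: electronics → 7.5% → €28.31475
Crossword puzzle book €13.80: books and periodicals → 0% → €0.00
Poetry collection €22.63: books and periodicals → 0% → €0.00
Tablet €685.99: electronics → 7.5% → €51.44925
Unrounded tax sum = €101.19225 → €101.19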